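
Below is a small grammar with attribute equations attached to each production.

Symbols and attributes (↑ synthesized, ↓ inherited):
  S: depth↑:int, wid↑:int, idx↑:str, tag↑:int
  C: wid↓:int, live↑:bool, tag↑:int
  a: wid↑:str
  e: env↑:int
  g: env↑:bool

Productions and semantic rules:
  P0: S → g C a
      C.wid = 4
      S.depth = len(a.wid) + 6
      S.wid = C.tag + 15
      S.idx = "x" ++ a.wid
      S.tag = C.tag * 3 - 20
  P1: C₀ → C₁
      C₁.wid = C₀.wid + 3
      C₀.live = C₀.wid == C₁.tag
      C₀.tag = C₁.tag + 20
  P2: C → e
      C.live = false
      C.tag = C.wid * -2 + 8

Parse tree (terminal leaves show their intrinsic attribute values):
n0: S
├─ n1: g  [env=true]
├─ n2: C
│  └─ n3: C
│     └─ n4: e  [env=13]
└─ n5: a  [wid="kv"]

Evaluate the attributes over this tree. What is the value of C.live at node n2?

1. n1.env = true  [terminal]
2. n2.wid = 4  [4]
3. n3.wid = 7  [C₀.wid + 3]
4. n4.env = 13  [terminal]
5. n3.live = false  [false]
6. n3.tag = -6  [C.wid * -2 + 8]
7. n2.live = false  [C₀.wid == C₁.tag]
8. n2.tag = 14  [C₁.tag + 20]
9. n5.wid = "kv"  [terminal]
10. n0.depth = 8  [len(a.wid) + 6]
11. n0.wid = 29  [C.tag + 15]
12. n0.idx = "xkv"  ["x" ++ a.wid]
13. n0.tag = 22  [C.tag * 3 - 20]

false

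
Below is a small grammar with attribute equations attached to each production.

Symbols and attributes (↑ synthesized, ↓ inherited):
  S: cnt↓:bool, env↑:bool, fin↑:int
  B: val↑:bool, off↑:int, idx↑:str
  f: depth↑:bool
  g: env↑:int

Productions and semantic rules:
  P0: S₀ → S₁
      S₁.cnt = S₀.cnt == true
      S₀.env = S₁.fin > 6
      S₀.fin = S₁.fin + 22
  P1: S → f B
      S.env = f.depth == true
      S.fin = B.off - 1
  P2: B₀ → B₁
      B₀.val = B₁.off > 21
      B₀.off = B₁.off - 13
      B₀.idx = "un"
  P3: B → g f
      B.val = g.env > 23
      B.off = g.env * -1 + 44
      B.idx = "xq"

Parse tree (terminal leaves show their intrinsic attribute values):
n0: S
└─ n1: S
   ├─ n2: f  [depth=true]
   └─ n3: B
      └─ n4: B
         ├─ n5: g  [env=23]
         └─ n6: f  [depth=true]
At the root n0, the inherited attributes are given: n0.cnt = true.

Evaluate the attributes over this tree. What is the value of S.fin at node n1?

7

1. n0.cnt = true  [given at root]
2. n1.cnt = true  [S₀.cnt == true]
3. n2.depth = true  [terminal]
4. n5.env = 23  [terminal]
5. n6.depth = true  [terminal]
6. n4.val = false  [g.env > 23]
7. n4.off = 21  [g.env * -1 + 44]
8. n4.idx = "xq"  ["xq"]
9. n3.val = false  [B₁.off > 21]
10. n3.off = 8  [B₁.off - 13]
11. n3.idx = "un"  ["un"]
12. n1.env = true  [f.depth == true]
13. n1.fin = 7  [B.off - 1]
14. n0.env = true  [S₁.fin > 6]
15. n0.fin = 29  [S₁.fin + 22]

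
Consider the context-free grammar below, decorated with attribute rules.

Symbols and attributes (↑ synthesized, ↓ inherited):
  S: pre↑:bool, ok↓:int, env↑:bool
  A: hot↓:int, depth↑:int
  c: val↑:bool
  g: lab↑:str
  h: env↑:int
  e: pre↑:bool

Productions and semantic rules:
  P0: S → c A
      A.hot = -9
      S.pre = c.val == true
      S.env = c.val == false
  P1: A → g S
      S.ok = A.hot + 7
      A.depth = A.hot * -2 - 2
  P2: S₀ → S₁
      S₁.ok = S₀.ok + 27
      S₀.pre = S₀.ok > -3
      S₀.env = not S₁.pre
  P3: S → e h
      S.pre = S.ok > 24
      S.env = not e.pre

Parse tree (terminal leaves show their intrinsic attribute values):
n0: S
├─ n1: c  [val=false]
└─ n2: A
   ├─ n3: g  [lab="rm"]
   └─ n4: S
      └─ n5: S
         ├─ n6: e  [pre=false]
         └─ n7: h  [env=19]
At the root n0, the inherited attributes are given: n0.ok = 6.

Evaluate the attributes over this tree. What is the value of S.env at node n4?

1. n0.ok = 6  [given at root]
2. n1.val = false  [terminal]
3. n2.hot = -9  [-9]
4. n3.lab = "rm"  [terminal]
5. n4.ok = -2  [A.hot + 7]
6. n5.ok = 25  [S₀.ok + 27]
7. n6.pre = false  [terminal]
8. n7.env = 19  [terminal]
9. n5.pre = true  [S.ok > 24]
10. n5.env = true  [not e.pre]
11. n4.pre = true  [S₀.ok > -3]
12. n4.env = false  [not S₁.pre]
13. n2.depth = 16  [A.hot * -2 - 2]
14. n0.pre = false  [c.val == true]
15. n0.env = true  [c.val == false]

false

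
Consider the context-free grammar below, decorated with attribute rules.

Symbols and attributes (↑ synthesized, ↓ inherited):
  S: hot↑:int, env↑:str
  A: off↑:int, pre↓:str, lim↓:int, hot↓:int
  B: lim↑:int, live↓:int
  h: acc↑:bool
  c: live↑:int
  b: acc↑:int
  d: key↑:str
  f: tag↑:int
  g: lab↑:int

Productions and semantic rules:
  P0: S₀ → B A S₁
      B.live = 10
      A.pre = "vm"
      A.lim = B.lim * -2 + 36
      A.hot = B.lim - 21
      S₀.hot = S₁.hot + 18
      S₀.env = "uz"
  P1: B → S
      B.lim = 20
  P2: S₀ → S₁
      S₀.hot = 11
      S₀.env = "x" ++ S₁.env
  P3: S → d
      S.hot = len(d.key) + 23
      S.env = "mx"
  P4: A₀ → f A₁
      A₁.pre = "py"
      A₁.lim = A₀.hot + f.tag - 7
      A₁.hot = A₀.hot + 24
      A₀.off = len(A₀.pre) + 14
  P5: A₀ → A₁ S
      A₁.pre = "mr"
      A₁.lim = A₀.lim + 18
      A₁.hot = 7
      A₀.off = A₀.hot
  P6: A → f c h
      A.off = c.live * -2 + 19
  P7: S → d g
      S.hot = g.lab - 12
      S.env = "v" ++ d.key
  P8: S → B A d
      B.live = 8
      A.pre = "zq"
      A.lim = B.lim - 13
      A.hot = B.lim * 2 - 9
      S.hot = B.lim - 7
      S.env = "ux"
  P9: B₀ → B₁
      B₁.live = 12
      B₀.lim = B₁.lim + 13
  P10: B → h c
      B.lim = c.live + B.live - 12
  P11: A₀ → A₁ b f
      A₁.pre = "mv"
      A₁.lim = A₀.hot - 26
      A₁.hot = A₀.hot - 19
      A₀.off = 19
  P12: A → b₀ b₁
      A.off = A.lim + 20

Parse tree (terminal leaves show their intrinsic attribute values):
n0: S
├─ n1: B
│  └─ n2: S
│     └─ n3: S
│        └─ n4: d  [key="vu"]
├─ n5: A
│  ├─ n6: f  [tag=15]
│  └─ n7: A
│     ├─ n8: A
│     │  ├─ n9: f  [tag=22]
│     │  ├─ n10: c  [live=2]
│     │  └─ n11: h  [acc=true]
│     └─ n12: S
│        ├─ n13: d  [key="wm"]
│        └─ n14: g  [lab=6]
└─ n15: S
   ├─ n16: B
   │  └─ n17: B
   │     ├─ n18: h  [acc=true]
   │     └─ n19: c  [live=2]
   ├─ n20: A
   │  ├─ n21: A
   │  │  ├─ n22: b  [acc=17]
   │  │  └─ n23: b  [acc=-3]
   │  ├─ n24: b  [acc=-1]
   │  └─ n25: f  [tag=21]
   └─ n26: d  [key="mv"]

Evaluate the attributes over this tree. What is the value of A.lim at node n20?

2

1. n1.live = 10  [10]
2. n4.key = "vu"  [terminal]
3. n3.hot = 25  [len(d.key) + 23]
4. n3.env = "mx"  ["mx"]
5. n2.hot = 11  [11]
6. n2.env = "xmx"  ["x" ++ S₁.env]
7. n1.lim = 20  [20]
8. n5.pre = "vm"  ["vm"]
9. n5.lim = -4  [B.lim * -2 + 36]
10. n5.hot = -1  [B.lim - 21]
11. n6.tag = 15  [terminal]
12. n7.pre = "py"  ["py"]
13. n7.lim = 7  [A₀.hot + f.tag - 7]
14. n7.hot = 23  [A₀.hot + 24]
15. n8.pre = "mr"  ["mr"]
16. n8.lim = 25  [A₀.lim + 18]
17. n8.hot = 7  [7]
18. n9.tag = 22  [terminal]
19. n10.live = 2  [terminal]
20. n11.acc = true  [terminal]
21. n8.off = 15  [c.live * -2 + 19]
22. n13.key = "wm"  [terminal]
23. n14.lab = 6  [terminal]
24. n12.hot = -6  [g.lab - 12]
25. n12.env = "vwm"  ["v" ++ d.key]
26. n7.off = 23  [A₀.hot]
27. n5.off = 16  [len(A₀.pre) + 14]
28. n16.live = 8  [8]
29. n17.live = 12  [12]
30. n18.acc = true  [terminal]
31. n19.live = 2  [terminal]
32. n17.lim = 2  [c.live + B.live - 12]
33. n16.lim = 15  [B₁.lim + 13]
34. n20.pre = "zq"  ["zq"]
35. n20.lim = 2  [B.lim - 13]
36. n20.hot = 21  [B.lim * 2 - 9]
37. n21.pre = "mv"  ["mv"]
38. n21.lim = -5  [A₀.hot - 26]
39. n21.hot = 2  [A₀.hot - 19]
40. n22.acc = 17  [terminal]
41. n23.acc = -3  [terminal]
42. n21.off = 15  [A.lim + 20]
43. n24.acc = -1  [terminal]
44. n25.tag = 21  [terminal]
45. n20.off = 19  [19]
46. n26.key = "mv"  [terminal]
47. n15.hot = 8  [B.lim - 7]
48. n15.env = "ux"  ["ux"]
49. n0.hot = 26  [S₁.hot + 18]
50. n0.env = "uz"  ["uz"]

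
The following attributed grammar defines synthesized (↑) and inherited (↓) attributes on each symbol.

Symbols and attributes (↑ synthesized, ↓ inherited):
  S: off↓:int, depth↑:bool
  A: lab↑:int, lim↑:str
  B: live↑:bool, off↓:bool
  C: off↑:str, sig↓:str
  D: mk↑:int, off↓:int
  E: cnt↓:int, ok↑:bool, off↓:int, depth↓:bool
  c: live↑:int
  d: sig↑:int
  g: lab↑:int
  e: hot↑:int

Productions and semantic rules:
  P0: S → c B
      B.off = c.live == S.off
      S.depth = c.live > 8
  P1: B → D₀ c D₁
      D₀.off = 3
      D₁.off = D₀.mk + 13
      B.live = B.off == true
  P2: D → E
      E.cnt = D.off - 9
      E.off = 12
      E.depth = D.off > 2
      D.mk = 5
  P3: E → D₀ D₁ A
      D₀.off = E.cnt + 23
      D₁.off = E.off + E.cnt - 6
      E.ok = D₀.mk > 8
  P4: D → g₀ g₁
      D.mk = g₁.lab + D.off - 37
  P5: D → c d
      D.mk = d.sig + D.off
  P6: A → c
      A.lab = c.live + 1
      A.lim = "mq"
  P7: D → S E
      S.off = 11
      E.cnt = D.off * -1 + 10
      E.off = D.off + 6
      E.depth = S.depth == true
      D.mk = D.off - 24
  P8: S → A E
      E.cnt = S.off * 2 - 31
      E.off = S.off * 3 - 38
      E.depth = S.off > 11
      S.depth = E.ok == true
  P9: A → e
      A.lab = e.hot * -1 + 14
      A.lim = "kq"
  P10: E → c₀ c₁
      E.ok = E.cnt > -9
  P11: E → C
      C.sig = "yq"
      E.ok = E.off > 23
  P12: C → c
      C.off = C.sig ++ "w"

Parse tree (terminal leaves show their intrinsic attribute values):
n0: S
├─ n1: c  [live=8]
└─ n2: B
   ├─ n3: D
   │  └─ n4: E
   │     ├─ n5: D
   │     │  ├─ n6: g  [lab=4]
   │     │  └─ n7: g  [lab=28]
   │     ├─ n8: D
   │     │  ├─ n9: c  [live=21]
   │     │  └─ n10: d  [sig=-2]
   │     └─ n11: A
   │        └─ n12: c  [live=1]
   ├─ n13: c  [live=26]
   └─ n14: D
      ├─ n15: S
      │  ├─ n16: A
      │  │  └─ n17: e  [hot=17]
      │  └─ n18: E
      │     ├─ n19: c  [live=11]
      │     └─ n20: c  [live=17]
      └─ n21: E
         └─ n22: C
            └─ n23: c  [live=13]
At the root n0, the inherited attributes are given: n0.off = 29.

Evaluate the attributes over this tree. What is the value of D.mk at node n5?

1. n0.off = 29  [given at root]
2. n1.live = 8  [terminal]
3. n2.off = false  [c.live == S.off]
4. n3.off = 3  [3]
5. n4.cnt = -6  [D.off - 9]
6. n4.off = 12  [12]
7. n4.depth = true  [D.off > 2]
8. n5.off = 17  [E.cnt + 23]
9. n6.lab = 4  [terminal]
10. n7.lab = 28  [terminal]
11. n5.mk = 8  [g₁.lab + D.off - 37]
12. n8.off = 0  [E.off + E.cnt - 6]
13. n9.live = 21  [terminal]
14. n10.sig = -2  [terminal]
15. n8.mk = -2  [d.sig + D.off]
16. n12.live = 1  [terminal]
17. n11.lab = 2  [c.live + 1]
18. n11.lim = "mq"  ["mq"]
19. n4.ok = false  [D₀.mk > 8]
20. n3.mk = 5  [5]
21. n13.live = 26  [terminal]
22. n14.off = 18  [D₀.mk + 13]
23. n15.off = 11  [11]
24. n17.hot = 17  [terminal]
25. n16.lab = -3  [e.hot * -1 + 14]
26. n16.lim = "kq"  ["kq"]
27. n18.cnt = -9  [S.off * 2 - 31]
28. n18.off = -5  [S.off * 3 - 38]
29. n18.depth = false  [S.off > 11]
30. n19.live = 11  [terminal]
31. n20.live = 17  [terminal]
32. n18.ok = false  [E.cnt > -9]
33. n15.depth = false  [E.ok == true]
34. n21.cnt = -8  [D.off * -1 + 10]
35. n21.off = 24  [D.off + 6]
36. n21.depth = false  [S.depth == true]
37. n22.sig = "yq"  ["yq"]
38. n23.live = 13  [terminal]
39. n22.off = "yqw"  [C.sig ++ "w"]
40. n21.ok = true  [E.off > 23]
41. n14.mk = -6  [D.off - 24]
42. n2.live = false  [B.off == true]
43. n0.depth = false  [c.live > 8]

8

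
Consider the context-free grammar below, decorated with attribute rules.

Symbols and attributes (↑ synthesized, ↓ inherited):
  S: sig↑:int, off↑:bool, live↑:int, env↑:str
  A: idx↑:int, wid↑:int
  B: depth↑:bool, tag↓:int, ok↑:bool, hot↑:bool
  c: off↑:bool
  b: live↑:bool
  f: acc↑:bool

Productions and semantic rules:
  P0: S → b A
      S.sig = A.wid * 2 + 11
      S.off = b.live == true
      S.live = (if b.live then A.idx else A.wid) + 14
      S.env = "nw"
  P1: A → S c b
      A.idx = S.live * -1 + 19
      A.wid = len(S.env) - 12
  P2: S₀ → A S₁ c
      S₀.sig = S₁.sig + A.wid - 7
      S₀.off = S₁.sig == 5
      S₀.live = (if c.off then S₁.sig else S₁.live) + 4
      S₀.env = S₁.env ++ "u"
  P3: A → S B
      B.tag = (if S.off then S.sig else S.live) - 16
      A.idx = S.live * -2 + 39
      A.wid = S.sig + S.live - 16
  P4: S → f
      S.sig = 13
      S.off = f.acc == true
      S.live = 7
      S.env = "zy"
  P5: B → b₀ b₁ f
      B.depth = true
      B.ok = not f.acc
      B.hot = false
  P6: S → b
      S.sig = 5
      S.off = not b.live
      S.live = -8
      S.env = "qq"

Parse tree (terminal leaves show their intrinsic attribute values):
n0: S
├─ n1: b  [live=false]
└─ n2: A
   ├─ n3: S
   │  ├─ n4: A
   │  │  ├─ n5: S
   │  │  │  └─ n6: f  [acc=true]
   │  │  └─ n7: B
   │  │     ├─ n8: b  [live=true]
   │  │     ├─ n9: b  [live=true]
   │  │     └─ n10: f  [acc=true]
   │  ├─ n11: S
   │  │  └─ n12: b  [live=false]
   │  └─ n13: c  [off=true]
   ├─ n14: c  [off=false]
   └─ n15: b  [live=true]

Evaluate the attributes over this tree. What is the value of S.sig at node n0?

-7

1. n1.live = false  [terminal]
2. n6.acc = true  [terminal]
3. n5.sig = 13  [13]
4. n5.off = true  [f.acc == true]
5. n5.live = 7  [7]
6. n5.env = "zy"  ["zy"]
7. n7.tag = -3  [(if S.off then S.sig else S.live) - 16]
8. n8.live = true  [terminal]
9. n9.live = true  [terminal]
10. n10.acc = true  [terminal]
11. n7.depth = true  [true]
12. n7.ok = false  [not f.acc]
13. n7.hot = false  [false]
14. n4.idx = 25  [S.live * -2 + 39]
15. n4.wid = 4  [S.sig + S.live - 16]
16. n12.live = false  [terminal]
17. n11.sig = 5  [5]
18. n11.off = true  [not b.live]
19. n11.live = -8  [-8]
20. n11.env = "qq"  ["qq"]
21. n13.off = true  [terminal]
22. n3.sig = 2  [S₁.sig + A.wid - 7]
23. n3.off = true  [S₁.sig == 5]
24. n3.live = 9  [(if c.off then S₁.sig else S₁.live) + 4]
25. n3.env = "qqu"  [S₁.env ++ "u"]
26. n14.off = false  [terminal]
27. n15.live = true  [terminal]
28. n2.idx = 10  [S.live * -1 + 19]
29. n2.wid = -9  [len(S.env) - 12]
30. n0.sig = -7  [A.wid * 2 + 11]
31. n0.off = false  [b.live == true]
32. n0.live = 5  [(if b.live then A.idx else A.wid) + 14]
33. n0.env = "nw"  ["nw"]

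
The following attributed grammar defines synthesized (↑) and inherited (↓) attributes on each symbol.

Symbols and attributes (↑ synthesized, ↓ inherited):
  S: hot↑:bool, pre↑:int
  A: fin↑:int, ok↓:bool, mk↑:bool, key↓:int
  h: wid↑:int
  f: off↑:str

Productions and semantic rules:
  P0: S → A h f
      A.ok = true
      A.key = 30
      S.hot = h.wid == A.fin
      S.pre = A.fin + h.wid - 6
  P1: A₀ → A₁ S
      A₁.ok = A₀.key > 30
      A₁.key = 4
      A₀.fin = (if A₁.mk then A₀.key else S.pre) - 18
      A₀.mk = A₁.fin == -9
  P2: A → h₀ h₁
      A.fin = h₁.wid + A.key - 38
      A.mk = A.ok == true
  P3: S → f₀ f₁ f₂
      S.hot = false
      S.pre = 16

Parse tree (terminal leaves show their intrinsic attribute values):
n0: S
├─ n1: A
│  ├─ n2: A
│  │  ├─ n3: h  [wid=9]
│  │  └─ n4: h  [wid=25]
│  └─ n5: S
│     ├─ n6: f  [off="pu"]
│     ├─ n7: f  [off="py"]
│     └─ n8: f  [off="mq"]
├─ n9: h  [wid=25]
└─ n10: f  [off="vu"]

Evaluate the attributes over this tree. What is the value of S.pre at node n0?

1. n1.ok = true  [true]
2. n1.key = 30  [30]
3. n2.ok = false  [A₀.key > 30]
4. n2.key = 4  [4]
5. n3.wid = 9  [terminal]
6. n4.wid = 25  [terminal]
7. n2.fin = -9  [h₁.wid + A.key - 38]
8. n2.mk = false  [A.ok == true]
9. n6.off = "pu"  [terminal]
10. n7.off = "py"  [terminal]
11. n8.off = "mq"  [terminal]
12. n5.hot = false  [false]
13. n5.pre = 16  [16]
14. n1.fin = -2  [(if A₁.mk then A₀.key else S.pre) - 18]
15. n1.mk = true  [A₁.fin == -9]
16. n9.wid = 25  [terminal]
17. n10.off = "vu"  [terminal]
18. n0.hot = false  [h.wid == A.fin]
19. n0.pre = 17  [A.fin + h.wid - 6]

17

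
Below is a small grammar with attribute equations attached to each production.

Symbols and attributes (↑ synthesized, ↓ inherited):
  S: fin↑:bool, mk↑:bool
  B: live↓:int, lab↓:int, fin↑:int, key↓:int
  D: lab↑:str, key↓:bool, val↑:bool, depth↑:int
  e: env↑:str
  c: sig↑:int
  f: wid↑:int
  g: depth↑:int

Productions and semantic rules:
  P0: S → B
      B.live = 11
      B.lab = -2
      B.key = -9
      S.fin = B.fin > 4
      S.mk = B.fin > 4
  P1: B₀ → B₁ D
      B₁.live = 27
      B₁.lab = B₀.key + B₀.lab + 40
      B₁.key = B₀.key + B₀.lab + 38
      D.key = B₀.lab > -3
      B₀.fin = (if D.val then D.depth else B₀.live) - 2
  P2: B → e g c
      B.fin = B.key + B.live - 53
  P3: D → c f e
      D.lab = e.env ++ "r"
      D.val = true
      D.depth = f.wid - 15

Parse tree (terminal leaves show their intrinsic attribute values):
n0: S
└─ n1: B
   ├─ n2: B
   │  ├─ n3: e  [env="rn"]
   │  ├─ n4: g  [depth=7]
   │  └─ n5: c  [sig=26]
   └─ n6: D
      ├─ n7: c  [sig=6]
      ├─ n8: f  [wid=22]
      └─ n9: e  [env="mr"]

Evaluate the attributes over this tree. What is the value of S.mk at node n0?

true

1. n1.live = 11  [11]
2. n1.lab = -2  [-2]
3. n1.key = -9  [-9]
4. n2.live = 27  [27]
5. n2.lab = 29  [B₀.key + B₀.lab + 40]
6. n2.key = 27  [B₀.key + B₀.lab + 38]
7. n3.env = "rn"  [terminal]
8. n4.depth = 7  [terminal]
9. n5.sig = 26  [terminal]
10. n2.fin = 1  [B.key + B.live - 53]
11. n6.key = true  [B₀.lab > -3]
12. n7.sig = 6  [terminal]
13. n8.wid = 22  [terminal]
14. n9.env = "mr"  [terminal]
15. n6.lab = "mrr"  [e.env ++ "r"]
16. n6.val = true  [true]
17. n6.depth = 7  [f.wid - 15]
18. n1.fin = 5  [(if D.val then D.depth else B₀.live) - 2]
19. n0.fin = true  [B.fin > 4]
20. n0.mk = true  [B.fin > 4]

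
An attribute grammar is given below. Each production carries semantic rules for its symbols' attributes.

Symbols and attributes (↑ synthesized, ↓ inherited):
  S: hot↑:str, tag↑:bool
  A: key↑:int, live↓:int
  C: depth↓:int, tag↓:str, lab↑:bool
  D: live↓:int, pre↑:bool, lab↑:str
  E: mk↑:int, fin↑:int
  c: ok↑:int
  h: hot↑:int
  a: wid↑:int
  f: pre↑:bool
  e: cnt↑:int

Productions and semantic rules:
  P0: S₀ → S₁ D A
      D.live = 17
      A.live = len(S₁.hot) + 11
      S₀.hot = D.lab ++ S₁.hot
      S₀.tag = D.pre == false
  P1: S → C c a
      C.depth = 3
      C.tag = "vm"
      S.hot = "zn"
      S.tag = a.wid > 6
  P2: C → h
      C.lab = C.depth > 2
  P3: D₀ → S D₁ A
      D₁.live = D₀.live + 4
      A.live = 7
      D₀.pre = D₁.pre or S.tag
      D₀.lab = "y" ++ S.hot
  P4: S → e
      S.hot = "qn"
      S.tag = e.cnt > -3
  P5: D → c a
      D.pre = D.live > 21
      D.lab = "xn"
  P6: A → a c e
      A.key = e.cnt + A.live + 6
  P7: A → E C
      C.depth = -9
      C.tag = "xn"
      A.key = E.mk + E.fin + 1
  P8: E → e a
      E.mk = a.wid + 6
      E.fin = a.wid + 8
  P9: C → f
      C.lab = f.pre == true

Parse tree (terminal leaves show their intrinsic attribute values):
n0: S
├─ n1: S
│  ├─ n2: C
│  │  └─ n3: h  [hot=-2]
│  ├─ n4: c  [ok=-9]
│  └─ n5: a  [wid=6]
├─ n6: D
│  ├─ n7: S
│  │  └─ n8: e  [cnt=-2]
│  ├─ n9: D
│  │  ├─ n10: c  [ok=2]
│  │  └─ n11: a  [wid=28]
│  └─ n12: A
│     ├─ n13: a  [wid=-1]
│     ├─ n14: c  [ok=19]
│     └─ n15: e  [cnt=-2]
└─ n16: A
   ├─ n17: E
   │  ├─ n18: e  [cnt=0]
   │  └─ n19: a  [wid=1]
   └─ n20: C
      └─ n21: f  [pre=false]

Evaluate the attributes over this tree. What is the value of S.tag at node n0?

1. n2.depth = 3  [3]
2. n2.tag = "vm"  ["vm"]
3. n3.hot = -2  [terminal]
4. n2.lab = true  [C.depth > 2]
5. n4.ok = -9  [terminal]
6. n5.wid = 6  [terminal]
7. n1.hot = "zn"  ["zn"]
8. n1.tag = false  [a.wid > 6]
9. n6.live = 17  [17]
10. n8.cnt = -2  [terminal]
11. n7.hot = "qn"  ["qn"]
12. n7.tag = true  [e.cnt > -3]
13. n9.live = 21  [D₀.live + 4]
14. n10.ok = 2  [terminal]
15. n11.wid = 28  [terminal]
16. n9.pre = false  [D.live > 21]
17. n9.lab = "xn"  ["xn"]
18. n12.live = 7  [7]
19. n13.wid = -1  [terminal]
20. n14.ok = 19  [terminal]
21. n15.cnt = -2  [terminal]
22. n12.key = 11  [e.cnt + A.live + 6]
23. n6.pre = true  [D₁.pre or S.tag]
24. n6.lab = "yqn"  ["y" ++ S.hot]
25. n16.live = 13  [len(S₁.hot) + 11]
26. n18.cnt = 0  [terminal]
27. n19.wid = 1  [terminal]
28. n17.mk = 7  [a.wid + 6]
29. n17.fin = 9  [a.wid + 8]
30. n20.depth = -9  [-9]
31. n20.tag = "xn"  ["xn"]
32. n21.pre = false  [terminal]
33. n20.lab = false  [f.pre == true]
34. n16.key = 17  [E.mk + E.fin + 1]
35. n0.hot = "yqnzn"  [D.lab ++ S₁.hot]
36. n0.tag = false  [D.pre == false]

false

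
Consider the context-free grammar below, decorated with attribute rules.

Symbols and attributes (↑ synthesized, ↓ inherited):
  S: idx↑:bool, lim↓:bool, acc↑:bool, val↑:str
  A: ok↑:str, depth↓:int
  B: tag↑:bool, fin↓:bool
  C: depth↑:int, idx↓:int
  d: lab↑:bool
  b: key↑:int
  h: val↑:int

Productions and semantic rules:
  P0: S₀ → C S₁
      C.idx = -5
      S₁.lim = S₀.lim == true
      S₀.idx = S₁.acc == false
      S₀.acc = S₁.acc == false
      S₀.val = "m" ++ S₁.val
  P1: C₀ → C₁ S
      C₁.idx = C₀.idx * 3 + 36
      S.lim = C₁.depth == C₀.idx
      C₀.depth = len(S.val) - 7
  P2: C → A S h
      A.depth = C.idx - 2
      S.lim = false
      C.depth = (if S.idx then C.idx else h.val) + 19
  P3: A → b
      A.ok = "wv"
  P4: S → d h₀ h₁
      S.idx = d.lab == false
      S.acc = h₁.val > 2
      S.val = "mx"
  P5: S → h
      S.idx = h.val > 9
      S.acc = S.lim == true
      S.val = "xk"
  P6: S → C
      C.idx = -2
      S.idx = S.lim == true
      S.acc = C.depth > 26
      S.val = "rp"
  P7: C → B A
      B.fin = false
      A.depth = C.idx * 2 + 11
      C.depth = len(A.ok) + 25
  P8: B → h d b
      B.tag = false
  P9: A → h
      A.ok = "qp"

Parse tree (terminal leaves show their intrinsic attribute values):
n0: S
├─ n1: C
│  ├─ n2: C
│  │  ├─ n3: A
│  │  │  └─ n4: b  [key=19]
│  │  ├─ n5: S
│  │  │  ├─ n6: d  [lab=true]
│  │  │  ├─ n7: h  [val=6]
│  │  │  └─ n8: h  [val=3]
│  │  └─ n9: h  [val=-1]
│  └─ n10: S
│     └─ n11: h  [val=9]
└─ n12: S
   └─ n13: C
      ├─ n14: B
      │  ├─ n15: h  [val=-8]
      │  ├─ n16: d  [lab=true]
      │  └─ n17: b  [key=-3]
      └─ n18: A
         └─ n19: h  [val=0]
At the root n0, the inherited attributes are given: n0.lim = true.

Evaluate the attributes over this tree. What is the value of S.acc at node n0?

false

1. n0.lim = true  [given at root]
2. n1.idx = -5  [-5]
3. n2.idx = 21  [C₀.idx * 3 + 36]
4. n3.depth = 19  [C.idx - 2]
5. n4.key = 19  [terminal]
6. n3.ok = "wv"  ["wv"]
7. n5.lim = false  [false]
8. n6.lab = true  [terminal]
9. n7.val = 6  [terminal]
10. n8.val = 3  [terminal]
11. n5.idx = false  [d.lab == false]
12. n5.acc = true  [h₁.val > 2]
13. n5.val = "mx"  ["mx"]
14. n9.val = -1  [terminal]
15. n2.depth = 18  [(if S.idx then C.idx else h.val) + 19]
16. n10.lim = false  [C₁.depth == C₀.idx]
17. n11.val = 9  [terminal]
18. n10.idx = false  [h.val > 9]
19. n10.acc = false  [S.lim == true]
20. n10.val = "xk"  ["xk"]
21. n1.depth = -5  [len(S.val) - 7]
22. n12.lim = true  [S₀.lim == true]
23. n13.idx = -2  [-2]
24. n14.fin = false  [false]
25. n15.val = -8  [terminal]
26. n16.lab = true  [terminal]
27. n17.key = -3  [terminal]
28. n14.tag = false  [false]
29. n18.depth = 7  [C.idx * 2 + 11]
30. n19.val = 0  [terminal]
31. n18.ok = "qp"  ["qp"]
32. n13.depth = 27  [len(A.ok) + 25]
33. n12.idx = true  [S.lim == true]
34. n12.acc = true  [C.depth > 26]
35. n12.val = "rp"  ["rp"]
36. n0.idx = false  [S₁.acc == false]
37. n0.acc = false  [S₁.acc == false]
38. n0.val = "mrp"  ["m" ++ S₁.val]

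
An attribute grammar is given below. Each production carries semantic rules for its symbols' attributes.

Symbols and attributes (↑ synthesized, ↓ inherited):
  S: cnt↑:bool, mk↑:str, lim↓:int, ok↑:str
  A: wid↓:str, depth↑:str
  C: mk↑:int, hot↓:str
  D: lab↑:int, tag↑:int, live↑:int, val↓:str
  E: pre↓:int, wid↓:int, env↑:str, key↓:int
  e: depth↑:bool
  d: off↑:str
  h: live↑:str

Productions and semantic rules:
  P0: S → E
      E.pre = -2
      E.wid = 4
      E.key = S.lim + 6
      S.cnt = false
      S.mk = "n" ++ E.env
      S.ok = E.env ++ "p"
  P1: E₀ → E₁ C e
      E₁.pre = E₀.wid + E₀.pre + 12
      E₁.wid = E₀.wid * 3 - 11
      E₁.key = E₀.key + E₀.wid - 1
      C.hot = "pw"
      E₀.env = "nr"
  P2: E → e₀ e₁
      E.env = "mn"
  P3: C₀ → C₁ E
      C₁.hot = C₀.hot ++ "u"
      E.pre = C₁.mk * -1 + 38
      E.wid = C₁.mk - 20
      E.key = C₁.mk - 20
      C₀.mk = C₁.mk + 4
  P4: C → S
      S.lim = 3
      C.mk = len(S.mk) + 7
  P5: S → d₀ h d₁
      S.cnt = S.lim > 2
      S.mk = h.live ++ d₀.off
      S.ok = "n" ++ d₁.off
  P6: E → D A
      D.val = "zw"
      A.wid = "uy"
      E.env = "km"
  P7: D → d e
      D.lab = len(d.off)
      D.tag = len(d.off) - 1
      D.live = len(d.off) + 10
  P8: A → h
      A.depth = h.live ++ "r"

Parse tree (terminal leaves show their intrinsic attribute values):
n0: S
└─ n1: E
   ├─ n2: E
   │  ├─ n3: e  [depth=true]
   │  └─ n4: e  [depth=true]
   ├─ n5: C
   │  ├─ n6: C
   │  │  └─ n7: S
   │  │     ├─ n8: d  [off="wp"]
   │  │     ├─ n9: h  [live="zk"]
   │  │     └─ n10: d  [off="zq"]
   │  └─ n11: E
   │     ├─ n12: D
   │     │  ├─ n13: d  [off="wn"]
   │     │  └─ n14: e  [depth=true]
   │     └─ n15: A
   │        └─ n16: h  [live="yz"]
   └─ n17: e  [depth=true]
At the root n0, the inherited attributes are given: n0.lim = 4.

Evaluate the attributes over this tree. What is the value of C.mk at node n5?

15

1. n0.lim = 4  [given at root]
2. n1.pre = -2  [-2]
3. n1.wid = 4  [4]
4. n1.key = 10  [S.lim + 6]
5. n2.pre = 14  [E₀.wid + E₀.pre + 12]
6. n2.wid = 1  [E₀.wid * 3 - 11]
7. n2.key = 13  [E₀.key + E₀.wid - 1]
8. n3.depth = true  [terminal]
9. n4.depth = true  [terminal]
10. n2.env = "mn"  ["mn"]
11. n5.hot = "pw"  ["pw"]
12. n6.hot = "pwu"  [C₀.hot ++ "u"]
13. n7.lim = 3  [3]
14. n8.off = "wp"  [terminal]
15. n9.live = "zk"  [terminal]
16. n10.off = "zq"  [terminal]
17. n7.cnt = true  [S.lim > 2]
18. n7.mk = "zkwp"  [h.live ++ d₀.off]
19. n7.ok = "nzq"  ["n" ++ d₁.off]
20. n6.mk = 11  [len(S.mk) + 7]
21. n11.pre = 27  [C₁.mk * -1 + 38]
22. n11.wid = -9  [C₁.mk - 20]
23. n11.key = -9  [C₁.mk - 20]
24. n12.val = "zw"  ["zw"]
25. n13.off = "wn"  [terminal]
26. n14.depth = true  [terminal]
27. n12.lab = 2  [len(d.off)]
28. n12.tag = 1  [len(d.off) - 1]
29. n12.live = 12  [len(d.off) + 10]
30. n15.wid = "uy"  ["uy"]
31. n16.live = "yz"  [terminal]
32. n15.depth = "yzr"  [h.live ++ "r"]
33. n11.env = "km"  ["km"]
34. n5.mk = 15  [C₁.mk + 4]
35. n17.depth = true  [terminal]
36. n1.env = "nr"  ["nr"]
37. n0.cnt = false  [false]
38. n0.mk = "nnr"  ["n" ++ E.env]
39. n0.ok = "nrp"  [E.env ++ "p"]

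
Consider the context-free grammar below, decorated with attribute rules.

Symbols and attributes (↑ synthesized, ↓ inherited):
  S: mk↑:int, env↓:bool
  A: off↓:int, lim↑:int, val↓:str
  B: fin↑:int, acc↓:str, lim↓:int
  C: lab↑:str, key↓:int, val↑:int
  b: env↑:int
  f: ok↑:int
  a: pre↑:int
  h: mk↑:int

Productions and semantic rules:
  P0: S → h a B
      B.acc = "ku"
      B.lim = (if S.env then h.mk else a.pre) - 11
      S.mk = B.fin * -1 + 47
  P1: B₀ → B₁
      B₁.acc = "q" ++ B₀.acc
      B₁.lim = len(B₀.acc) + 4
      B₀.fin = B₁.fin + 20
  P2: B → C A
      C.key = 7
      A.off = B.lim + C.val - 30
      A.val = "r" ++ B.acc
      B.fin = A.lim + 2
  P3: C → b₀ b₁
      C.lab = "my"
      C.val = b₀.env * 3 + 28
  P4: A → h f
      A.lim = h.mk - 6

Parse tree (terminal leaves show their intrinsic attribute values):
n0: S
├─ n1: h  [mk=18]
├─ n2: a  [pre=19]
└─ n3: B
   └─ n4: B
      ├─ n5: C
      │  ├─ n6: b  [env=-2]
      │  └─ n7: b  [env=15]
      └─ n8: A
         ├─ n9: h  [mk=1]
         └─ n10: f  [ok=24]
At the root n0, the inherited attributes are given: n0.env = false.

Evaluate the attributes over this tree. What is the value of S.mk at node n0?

1. n0.env = false  [given at root]
2. n1.mk = 18  [terminal]
3. n2.pre = 19  [terminal]
4. n3.acc = "ku"  ["ku"]
5. n3.lim = 8  [(if S.env then h.mk else a.pre) - 11]
6. n4.acc = "qku"  ["q" ++ B₀.acc]
7. n4.lim = 6  [len(B₀.acc) + 4]
8. n5.key = 7  [7]
9. n6.env = -2  [terminal]
10. n7.env = 15  [terminal]
11. n5.lab = "my"  ["my"]
12. n5.val = 22  [b₀.env * 3 + 28]
13. n8.off = -2  [B.lim + C.val - 30]
14. n8.val = "rqku"  ["r" ++ B.acc]
15. n9.mk = 1  [terminal]
16. n10.ok = 24  [terminal]
17. n8.lim = -5  [h.mk - 6]
18. n4.fin = -3  [A.lim + 2]
19. n3.fin = 17  [B₁.fin + 20]
20. n0.mk = 30  [B.fin * -1 + 47]

30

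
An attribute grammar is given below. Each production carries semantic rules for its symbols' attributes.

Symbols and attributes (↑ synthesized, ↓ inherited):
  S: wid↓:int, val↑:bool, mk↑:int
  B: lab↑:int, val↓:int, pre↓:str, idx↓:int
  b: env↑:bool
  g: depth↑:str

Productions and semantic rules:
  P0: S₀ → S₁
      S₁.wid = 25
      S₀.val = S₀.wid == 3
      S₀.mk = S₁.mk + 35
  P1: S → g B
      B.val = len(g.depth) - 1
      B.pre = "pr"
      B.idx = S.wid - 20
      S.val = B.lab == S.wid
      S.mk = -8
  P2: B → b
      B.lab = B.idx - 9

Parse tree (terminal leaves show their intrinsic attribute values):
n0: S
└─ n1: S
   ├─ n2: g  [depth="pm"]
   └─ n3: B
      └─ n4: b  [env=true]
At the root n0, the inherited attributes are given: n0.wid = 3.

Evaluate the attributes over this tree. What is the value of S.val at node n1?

1. n0.wid = 3  [given at root]
2. n1.wid = 25  [25]
3. n2.depth = "pm"  [terminal]
4. n3.val = 1  [len(g.depth) - 1]
5. n3.pre = "pr"  ["pr"]
6. n3.idx = 5  [S.wid - 20]
7. n4.env = true  [terminal]
8. n3.lab = -4  [B.idx - 9]
9. n1.val = false  [B.lab == S.wid]
10. n1.mk = -8  [-8]
11. n0.val = true  [S₀.wid == 3]
12. n0.mk = 27  [S₁.mk + 35]

false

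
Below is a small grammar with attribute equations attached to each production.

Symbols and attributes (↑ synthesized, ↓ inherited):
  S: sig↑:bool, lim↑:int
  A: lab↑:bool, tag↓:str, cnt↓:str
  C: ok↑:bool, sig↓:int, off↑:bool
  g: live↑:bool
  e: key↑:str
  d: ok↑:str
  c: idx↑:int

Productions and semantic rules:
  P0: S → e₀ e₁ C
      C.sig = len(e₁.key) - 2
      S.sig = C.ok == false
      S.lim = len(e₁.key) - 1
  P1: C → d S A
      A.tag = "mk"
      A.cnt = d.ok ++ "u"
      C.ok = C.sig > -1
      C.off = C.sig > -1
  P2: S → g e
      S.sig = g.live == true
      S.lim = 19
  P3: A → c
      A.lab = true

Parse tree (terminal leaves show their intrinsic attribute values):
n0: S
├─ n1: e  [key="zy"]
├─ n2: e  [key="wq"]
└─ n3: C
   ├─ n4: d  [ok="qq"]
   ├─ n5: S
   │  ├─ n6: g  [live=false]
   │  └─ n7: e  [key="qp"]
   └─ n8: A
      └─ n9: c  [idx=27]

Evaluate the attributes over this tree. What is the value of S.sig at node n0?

false

1. n1.key = "zy"  [terminal]
2. n2.key = "wq"  [terminal]
3. n3.sig = 0  [len(e₁.key) - 2]
4. n4.ok = "qq"  [terminal]
5. n6.live = false  [terminal]
6. n7.key = "qp"  [terminal]
7. n5.sig = false  [g.live == true]
8. n5.lim = 19  [19]
9. n8.tag = "mk"  ["mk"]
10. n8.cnt = "qqu"  [d.ok ++ "u"]
11. n9.idx = 27  [terminal]
12. n8.lab = true  [true]
13. n3.ok = true  [C.sig > -1]
14. n3.off = true  [C.sig > -1]
15. n0.sig = false  [C.ok == false]
16. n0.lim = 1  [len(e₁.key) - 1]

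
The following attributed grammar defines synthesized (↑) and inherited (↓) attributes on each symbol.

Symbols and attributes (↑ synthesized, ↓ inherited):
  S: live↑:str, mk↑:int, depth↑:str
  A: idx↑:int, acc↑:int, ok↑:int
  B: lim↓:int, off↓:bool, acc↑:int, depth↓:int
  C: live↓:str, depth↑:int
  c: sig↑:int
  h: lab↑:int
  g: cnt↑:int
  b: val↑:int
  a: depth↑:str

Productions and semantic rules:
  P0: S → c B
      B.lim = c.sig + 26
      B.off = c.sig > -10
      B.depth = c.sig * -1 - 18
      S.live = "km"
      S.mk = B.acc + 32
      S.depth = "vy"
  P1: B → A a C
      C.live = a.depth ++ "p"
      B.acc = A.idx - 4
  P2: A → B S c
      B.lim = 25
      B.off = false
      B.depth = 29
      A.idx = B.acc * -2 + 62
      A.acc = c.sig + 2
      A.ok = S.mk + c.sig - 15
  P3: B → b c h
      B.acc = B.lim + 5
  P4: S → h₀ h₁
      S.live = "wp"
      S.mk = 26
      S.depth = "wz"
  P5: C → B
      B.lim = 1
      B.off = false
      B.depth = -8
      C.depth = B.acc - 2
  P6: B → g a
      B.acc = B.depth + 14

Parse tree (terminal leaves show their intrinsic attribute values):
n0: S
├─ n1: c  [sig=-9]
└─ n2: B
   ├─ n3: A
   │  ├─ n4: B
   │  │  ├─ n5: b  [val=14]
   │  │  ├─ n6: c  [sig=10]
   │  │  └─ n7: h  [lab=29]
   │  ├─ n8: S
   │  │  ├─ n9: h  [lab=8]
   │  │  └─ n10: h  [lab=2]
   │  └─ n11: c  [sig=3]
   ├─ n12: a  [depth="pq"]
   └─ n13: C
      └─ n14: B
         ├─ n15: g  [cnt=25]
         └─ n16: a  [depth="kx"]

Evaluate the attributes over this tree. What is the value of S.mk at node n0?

1. n1.sig = -9  [terminal]
2. n2.lim = 17  [c.sig + 26]
3. n2.off = true  [c.sig > -10]
4. n2.depth = -9  [c.sig * -1 - 18]
5. n4.lim = 25  [25]
6. n4.off = false  [false]
7. n4.depth = 29  [29]
8. n5.val = 14  [terminal]
9. n6.sig = 10  [terminal]
10. n7.lab = 29  [terminal]
11. n4.acc = 30  [B.lim + 5]
12. n9.lab = 8  [terminal]
13. n10.lab = 2  [terminal]
14. n8.live = "wp"  ["wp"]
15. n8.mk = 26  [26]
16. n8.depth = "wz"  ["wz"]
17. n11.sig = 3  [terminal]
18. n3.idx = 2  [B.acc * -2 + 62]
19. n3.acc = 5  [c.sig + 2]
20. n3.ok = 14  [S.mk + c.sig - 15]
21. n12.depth = "pq"  [terminal]
22. n13.live = "pqp"  [a.depth ++ "p"]
23. n14.lim = 1  [1]
24. n14.off = false  [false]
25. n14.depth = -8  [-8]
26. n15.cnt = 25  [terminal]
27. n16.depth = "kx"  [terminal]
28. n14.acc = 6  [B.depth + 14]
29. n13.depth = 4  [B.acc - 2]
30. n2.acc = -2  [A.idx - 4]
31. n0.live = "km"  ["km"]
32. n0.mk = 30  [B.acc + 32]
33. n0.depth = "vy"  ["vy"]

30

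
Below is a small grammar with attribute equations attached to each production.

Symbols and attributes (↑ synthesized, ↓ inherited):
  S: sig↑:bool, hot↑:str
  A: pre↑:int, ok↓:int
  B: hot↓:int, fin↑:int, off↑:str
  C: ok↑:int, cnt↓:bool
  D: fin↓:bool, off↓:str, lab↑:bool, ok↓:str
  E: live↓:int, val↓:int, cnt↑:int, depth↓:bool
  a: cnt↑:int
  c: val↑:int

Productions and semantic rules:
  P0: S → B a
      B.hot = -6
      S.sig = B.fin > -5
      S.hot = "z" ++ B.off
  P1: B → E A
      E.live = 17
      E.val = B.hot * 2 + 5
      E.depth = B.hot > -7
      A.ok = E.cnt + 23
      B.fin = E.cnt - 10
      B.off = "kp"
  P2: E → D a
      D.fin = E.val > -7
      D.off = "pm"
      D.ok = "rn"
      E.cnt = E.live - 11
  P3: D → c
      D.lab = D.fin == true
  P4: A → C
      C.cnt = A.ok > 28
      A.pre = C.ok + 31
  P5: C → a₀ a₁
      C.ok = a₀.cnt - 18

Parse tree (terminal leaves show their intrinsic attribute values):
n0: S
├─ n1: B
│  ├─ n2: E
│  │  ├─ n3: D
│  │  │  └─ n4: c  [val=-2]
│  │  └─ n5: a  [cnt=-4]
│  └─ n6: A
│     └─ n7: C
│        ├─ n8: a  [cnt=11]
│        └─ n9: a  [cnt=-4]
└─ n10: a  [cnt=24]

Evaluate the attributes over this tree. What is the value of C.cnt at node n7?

1. n1.hot = -6  [-6]
2. n2.live = 17  [17]
3. n2.val = -7  [B.hot * 2 + 5]
4. n2.depth = true  [B.hot > -7]
5. n3.fin = false  [E.val > -7]
6. n3.off = "pm"  ["pm"]
7. n3.ok = "rn"  ["rn"]
8. n4.val = -2  [terminal]
9. n3.lab = false  [D.fin == true]
10. n5.cnt = -4  [terminal]
11. n2.cnt = 6  [E.live - 11]
12. n6.ok = 29  [E.cnt + 23]
13. n7.cnt = true  [A.ok > 28]
14. n8.cnt = 11  [terminal]
15. n9.cnt = -4  [terminal]
16. n7.ok = -7  [a₀.cnt - 18]
17. n6.pre = 24  [C.ok + 31]
18. n1.fin = -4  [E.cnt - 10]
19. n1.off = "kp"  ["kp"]
20. n10.cnt = 24  [terminal]
21. n0.sig = true  [B.fin > -5]
22. n0.hot = "zkp"  ["z" ++ B.off]

true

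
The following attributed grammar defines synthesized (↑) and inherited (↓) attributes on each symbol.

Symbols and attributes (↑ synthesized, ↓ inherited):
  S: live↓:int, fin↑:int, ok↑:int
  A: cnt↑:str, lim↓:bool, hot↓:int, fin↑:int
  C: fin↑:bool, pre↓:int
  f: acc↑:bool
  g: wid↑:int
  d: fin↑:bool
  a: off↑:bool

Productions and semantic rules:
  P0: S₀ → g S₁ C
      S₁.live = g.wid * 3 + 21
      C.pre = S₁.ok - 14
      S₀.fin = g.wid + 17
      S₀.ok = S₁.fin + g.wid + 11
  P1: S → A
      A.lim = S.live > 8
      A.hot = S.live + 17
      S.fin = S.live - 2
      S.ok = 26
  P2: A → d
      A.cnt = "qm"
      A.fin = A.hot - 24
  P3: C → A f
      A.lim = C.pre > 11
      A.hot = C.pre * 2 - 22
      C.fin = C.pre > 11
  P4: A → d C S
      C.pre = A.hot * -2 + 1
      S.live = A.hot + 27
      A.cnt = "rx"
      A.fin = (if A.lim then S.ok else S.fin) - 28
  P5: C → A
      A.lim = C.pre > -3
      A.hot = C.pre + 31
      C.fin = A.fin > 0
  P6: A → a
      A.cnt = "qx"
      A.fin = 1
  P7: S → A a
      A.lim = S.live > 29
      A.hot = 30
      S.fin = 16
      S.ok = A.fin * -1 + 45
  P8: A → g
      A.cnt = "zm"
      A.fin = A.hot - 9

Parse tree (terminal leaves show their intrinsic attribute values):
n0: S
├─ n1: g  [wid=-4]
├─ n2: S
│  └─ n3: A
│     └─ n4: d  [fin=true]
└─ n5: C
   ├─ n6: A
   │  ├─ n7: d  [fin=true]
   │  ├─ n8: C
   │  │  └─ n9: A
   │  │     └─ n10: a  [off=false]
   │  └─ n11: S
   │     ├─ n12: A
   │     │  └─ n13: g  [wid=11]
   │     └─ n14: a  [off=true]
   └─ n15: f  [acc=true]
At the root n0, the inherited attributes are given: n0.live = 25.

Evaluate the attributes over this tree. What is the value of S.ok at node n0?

14

1. n0.live = 25  [given at root]
2. n1.wid = -4  [terminal]
3. n2.live = 9  [g.wid * 3 + 21]
4. n3.lim = true  [S.live > 8]
5. n3.hot = 26  [S.live + 17]
6. n4.fin = true  [terminal]
7. n3.cnt = "qm"  ["qm"]
8. n3.fin = 2  [A.hot - 24]
9. n2.fin = 7  [S.live - 2]
10. n2.ok = 26  [26]
11. n5.pre = 12  [S₁.ok - 14]
12. n6.lim = true  [C.pre > 11]
13. n6.hot = 2  [C.pre * 2 - 22]
14. n7.fin = true  [terminal]
15. n8.pre = -3  [A.hot * -2 + 1]
16. n9.lim = false  [C.pre > -3]
17. n9.hot = 28  [C.pre + 31]
18. n10.off = false  [terminal]
19. n9.cnt = "qx"  ["qx"]
20. n9.fin = 1  [1]
21. n8.fin = true  [A.fin > 0]
22. n11.live = 29  [A.hot + 27]
23. n12.lim = false  [S.live > 29]
24. n12.hot = 30  [30]
25. n13.wid = 11  [terminal]
26. n12.cnt = "zm"  ["zm"]
27. n12.fin = 21  [A.hot - 9]
28. n14.off = true  [terminal]
29. n11.fin = 16  [16]
30. n11.ok = 24  [A.fin * -1 + 45]
31. n6.cnt = "rx"  ["rx"]
32. n6.fin = -4  [(if A.lim then S.ok else S.fin) - 28]
33. n15.acc = true  [terminal]
34. n5.fin = true  [C.pre > 11]
35. n0.fin = 13  [g.wid + 17]
36. n0.ok = 14  [S₁.fin + g.wid + 11]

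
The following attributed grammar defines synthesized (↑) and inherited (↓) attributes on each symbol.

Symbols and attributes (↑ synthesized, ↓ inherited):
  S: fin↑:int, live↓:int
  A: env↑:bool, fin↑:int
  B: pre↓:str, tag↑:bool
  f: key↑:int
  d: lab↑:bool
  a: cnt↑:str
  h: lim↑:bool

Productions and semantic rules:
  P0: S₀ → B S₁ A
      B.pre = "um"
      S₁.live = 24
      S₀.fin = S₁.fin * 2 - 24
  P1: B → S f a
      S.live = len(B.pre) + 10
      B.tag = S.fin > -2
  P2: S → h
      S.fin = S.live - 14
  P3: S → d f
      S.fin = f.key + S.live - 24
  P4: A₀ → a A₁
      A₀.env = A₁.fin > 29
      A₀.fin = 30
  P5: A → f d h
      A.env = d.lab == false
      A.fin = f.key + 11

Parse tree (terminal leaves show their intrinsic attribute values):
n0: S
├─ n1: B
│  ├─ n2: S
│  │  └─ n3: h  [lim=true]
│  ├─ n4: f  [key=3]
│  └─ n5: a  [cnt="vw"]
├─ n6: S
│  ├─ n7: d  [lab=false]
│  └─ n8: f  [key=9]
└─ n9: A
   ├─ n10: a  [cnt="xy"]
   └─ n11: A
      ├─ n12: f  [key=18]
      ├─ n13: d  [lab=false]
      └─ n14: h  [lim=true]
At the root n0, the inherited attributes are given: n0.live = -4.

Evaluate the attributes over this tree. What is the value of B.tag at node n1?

false

1. n0.live = -4  [given at root]
2. n1.pre = "um"  ["um"]
3. n2.live = 12  [len(B.pre) + 10]
4. n3.lim = true  [terminal]
5. n2.fin = -2  [S.live - 14]
6. n4.key = 3  [terminal]
7. n5.cnt = "vw"  [terminal]
8. n1.tag = false  [S.fin > -2]
9. n6.live = 24  [24]
10. n7.lab = false  [terminal]
11. n8.key = 9  [terminal]
12. n6.fin = 9  [f.key + S.live - 24]
13. n10.cnt = "xy"  [terminal]
14. n12.key = 18  [terminal]
15. n13.lab = false  [terminal]
16. n14.lim = true  [terminal]
17. n11.env = true  [d.lab == false]
18. n11.fin = 29  [f.key + 11]
19. n9.env = false  [A₁.fin > 29]
20. n9.fin = 30  [30]
21. n0.fin = -6  [S₁.fin * 2 - 24]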